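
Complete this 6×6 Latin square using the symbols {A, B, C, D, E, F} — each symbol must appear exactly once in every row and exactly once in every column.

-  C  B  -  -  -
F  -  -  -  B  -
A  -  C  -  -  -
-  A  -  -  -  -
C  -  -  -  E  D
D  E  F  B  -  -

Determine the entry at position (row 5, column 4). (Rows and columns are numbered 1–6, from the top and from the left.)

At row 1, column 1: row 1 has {B,C}; column 1 has {A,C,D,F}; that leaves E.
At row 2, column 2: row 2 has {B,F}; column 2 has {A,C,E}; that leaves D.
At row 4, column 1: row 4 has {A}; column 1 has {A,C,D,E,F}; that leaves B.
At row 5, column 3: row 5 has {C,D,E}; column 3 has {B,C,F}; that leaves A.
At row 5, column 4: row 5 has {A,C,D,E}; column 4 has {B}; that leaves F.

F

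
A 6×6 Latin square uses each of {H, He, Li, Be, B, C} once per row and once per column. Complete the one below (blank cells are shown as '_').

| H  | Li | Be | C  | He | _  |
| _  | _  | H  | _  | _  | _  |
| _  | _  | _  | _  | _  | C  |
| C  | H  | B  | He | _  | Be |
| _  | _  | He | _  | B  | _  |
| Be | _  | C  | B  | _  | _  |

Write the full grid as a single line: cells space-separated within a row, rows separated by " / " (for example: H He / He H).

H Li Be C He B / B Be H Li C He / He B Li H Be C / C H B He Li Be / Li C He Be B H / Be He C B H Li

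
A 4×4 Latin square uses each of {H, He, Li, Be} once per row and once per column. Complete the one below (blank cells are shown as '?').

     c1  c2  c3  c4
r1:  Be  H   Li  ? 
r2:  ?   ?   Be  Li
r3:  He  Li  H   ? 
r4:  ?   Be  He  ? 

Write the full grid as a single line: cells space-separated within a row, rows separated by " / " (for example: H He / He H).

Be H Li He / H He Be Li / He Li H Be / Li Be He H

Cell (r1,c4): row 1 has {H,Li,Be}; column 4 has {Li} → He.
Cell (r2,c1): row 2 has {Li,Be}; column 1 has {He,Be} → H.
Cell (r2,c2): row 2 has {H,Li,Be}; column 2 has {H,Li,Be} → He.
Cell (r3,c4): row 3 has {H,He,Li}; column 4 has {He,Li} → Be.
Cell (r4,c1): row 4 has {He,Be}; column 1 has {H,He,Be} → Li.
Cell (r4,c4): row 4 has {He,Li,Be}; column 4 has {He,Li,Be} → H.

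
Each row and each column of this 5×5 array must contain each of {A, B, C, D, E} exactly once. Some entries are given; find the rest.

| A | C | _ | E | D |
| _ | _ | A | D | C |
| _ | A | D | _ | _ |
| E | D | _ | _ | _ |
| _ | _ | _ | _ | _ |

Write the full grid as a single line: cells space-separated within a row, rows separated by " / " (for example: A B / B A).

A C B E D / B E A D C / C A D B E / E D C A B / D B E C A

(r1,c3) = B
(r2,c1) = B
(r2,c2) = E
(r3,c1) = C
(r3,c4) = B
(r3,c5) = E
(r4,c3) = C
(r4,c4) = A
(r4,c5) = B
(r5,c1) = D
(r5,c2) = B
(r5,c3) = E
(r5,c4) = C
(r5,c5) = A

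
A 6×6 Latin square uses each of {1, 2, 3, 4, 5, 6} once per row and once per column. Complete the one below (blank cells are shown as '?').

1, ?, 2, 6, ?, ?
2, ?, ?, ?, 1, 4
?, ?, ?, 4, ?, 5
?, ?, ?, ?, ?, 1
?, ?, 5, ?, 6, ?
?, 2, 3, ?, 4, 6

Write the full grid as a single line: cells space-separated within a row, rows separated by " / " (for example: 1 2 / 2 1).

1 4 2 6 5 3 / 2 3 6 5 1 4 / 3 6 1 4 2 5 / 6 5 4 2 3 1 / 4 1 5 3 6 2 / 5 2 3 1 4 6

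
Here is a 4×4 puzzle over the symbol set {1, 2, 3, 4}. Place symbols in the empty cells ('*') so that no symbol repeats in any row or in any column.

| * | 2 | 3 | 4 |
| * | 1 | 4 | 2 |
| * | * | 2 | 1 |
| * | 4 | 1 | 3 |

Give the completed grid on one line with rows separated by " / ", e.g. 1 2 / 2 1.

(r1,c1) = 1
(r2,c1) = 3
(r3,c1) = 4
(r3,c2) = 3
(r4,c1) = 2

1 2 3 4 / 3 1 4 2 / 4 3 2 1 / 2 4 1 3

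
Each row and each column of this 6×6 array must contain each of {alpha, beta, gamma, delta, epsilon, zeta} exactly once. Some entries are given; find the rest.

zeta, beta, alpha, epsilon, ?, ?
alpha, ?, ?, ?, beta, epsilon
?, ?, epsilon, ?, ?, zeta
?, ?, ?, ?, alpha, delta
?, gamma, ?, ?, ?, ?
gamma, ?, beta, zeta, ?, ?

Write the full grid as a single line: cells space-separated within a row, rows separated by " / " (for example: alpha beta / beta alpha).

(r1,c6) = gamma
(r6,c6) = alpha
(r1,c5) = delta
(r3,c5) = gamma
(r5,c6) = beta
(r6,c5) = epsilon
(r5,c5) = zeta
(r6,c2) = delta
(r2,c2) = zeta
(r3,c2) = alpha
(r4,c2) = epsilon
(r5,c3) = delta
(r5,c4) = alpha
(r2,c3) = gamma
(r2,c4) = delta
(r3,c4) = beta
(r4,c1) = beta
(r4,c3) = zeta
(r4,c4) = gamma
(r5,c1) = epsilon
(r3,c1) = delta

zeta beta alpha epsilon delta gamma / alpha zeta gamma delta beta epsilon / delta alpha epsilon beta gamma zeta / beta epsilon zeta gamma alpha delta / epsilon gamma delta alpha zeta beta / gamma delta beta zeta epsilon alpha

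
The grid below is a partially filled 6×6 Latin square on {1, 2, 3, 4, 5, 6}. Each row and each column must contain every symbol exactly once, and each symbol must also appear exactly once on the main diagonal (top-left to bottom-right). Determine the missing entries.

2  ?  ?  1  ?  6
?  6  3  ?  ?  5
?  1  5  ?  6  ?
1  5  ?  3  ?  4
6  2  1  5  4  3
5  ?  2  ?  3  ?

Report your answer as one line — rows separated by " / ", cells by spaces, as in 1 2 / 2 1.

2 3 4 1 5 6 / 4 6 3 2 1 5 / 3 1 5 4 6 2 / 1 5 6 3 2 4 / 6 2 1 5 4 3 / 5 4 2 6 3 1

row 1 has {1,2,6}; column 3 has {1,2,3,5} — only 4 is left for (r1,c3).
row 1 has {1,2,4,6}; column 5 has {3,4,6} — only 5 is left for (r1,c5).
row 2 has {3,5,6}; column 1 has {1,2,5,6} — only 4 is left for (r2,c1).
row 2 has {3,4,5,6}; column 4 has {1,3,5} — only 2 is left for (r2,c4).
row 2 has {2,3,4,5,6}; column 5 has {3,4,5,6} — only 1 is left for (r2,c5).
row 3 has {1,5,6}; column 1 has {1,2,4,5,6} — only 3 is left for (r3,c1).
row 3 has {1,3,5,6}; column 4 has {1,2,3,5} — only 4 is left for (r3,c4).
row 3 has {1,3,4,5,6}; column 6 has {3,4,5,6} — only 2 is left for (r3,c6).
row 4 has {1,3,4,5}; column 3 has {1,2,3,4,5} — only 6 is left for (r4,c3).
row 4 has {1,3,4,5,6}; column 5 has {1,3,4,5,6} — only 2 is left for (r4,c5).
row 6 has {2,3,5}; column 2 has {1,2,5,6} — only 4 is left for (r6,c2).
row 6 has {2,3,4,5}; column 4 has {1,2,3,4,5} — only 6 is left for (r6,c4).
row 6 has {2,3,4,5,6}; column 6 has {2,3,4,5,6}; the diagonal has {2,3,4,5,6} — only 1 is left for (r6,c6).
row 1 has {1,2,4,5,6}; column 2 has {1,2,4,5,6} — only 3 is left for (r1,c2).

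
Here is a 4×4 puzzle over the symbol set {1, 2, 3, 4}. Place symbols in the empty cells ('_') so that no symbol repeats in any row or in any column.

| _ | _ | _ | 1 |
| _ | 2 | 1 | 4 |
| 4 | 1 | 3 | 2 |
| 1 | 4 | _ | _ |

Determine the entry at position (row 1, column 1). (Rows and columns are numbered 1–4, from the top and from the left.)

(r1,c2): row 1 has {1}; column 2 has {1,2,4}, so it must be 3.
(r2,c1): row 2 has {1,2,4}; column 1 has {1,4}, so it must be 3.
(r4,c3): row 4 has {1,4}; column 3 has {1,3}, so it must be 2.
(r4,c4): row 4 has {1,2,4}; column 4 has {1,2,4}, so it must be 3.
(r1,c1): row 1 has {1,3}; column 1 has {1,3,4}, so it must be 2.

2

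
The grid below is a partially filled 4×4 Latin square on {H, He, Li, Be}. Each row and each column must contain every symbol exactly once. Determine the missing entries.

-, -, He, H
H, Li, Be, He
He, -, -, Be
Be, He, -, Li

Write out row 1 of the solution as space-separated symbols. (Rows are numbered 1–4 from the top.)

Li Be He H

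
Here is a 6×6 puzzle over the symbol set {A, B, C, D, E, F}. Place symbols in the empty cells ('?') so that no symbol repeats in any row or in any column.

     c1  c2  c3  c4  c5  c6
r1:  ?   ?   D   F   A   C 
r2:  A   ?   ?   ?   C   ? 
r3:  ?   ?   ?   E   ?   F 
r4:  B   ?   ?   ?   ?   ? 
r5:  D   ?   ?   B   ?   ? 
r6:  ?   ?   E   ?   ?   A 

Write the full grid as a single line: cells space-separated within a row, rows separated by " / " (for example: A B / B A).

E B D F A C / A E F D C B / C A B E D F / B F C A E D / D C A B F E / F D E C B A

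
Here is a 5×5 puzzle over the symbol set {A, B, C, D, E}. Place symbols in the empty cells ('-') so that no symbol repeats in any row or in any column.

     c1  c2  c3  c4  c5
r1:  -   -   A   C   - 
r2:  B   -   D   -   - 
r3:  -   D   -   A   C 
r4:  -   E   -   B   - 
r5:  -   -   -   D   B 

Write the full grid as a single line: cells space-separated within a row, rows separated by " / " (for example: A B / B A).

(r1,c2) = B
(r2,c4) = E
(r2,c5) = A
(r3,c1) = E
(r3,c3) = B
(r4,c3) = C
(r4,c5) = D
(r5,c3) = E
(r1,c1) = D
(r1,c5) = E
(r2,c2) = C
(r4,c1) = A
(r5,c1) = C
(r5,c2) = A

D B A C E / B C D E A / E D B A C / A E C B D / C A E D B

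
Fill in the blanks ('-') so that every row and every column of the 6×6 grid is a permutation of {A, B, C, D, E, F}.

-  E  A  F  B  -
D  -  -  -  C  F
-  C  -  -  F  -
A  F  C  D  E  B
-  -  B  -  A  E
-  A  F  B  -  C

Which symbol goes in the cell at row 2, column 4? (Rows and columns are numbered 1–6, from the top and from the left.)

A

(r1,c1) = C
(r1,c6) = D
(r2,c2) = B
(r2,c3) = E
(r2,c4) = A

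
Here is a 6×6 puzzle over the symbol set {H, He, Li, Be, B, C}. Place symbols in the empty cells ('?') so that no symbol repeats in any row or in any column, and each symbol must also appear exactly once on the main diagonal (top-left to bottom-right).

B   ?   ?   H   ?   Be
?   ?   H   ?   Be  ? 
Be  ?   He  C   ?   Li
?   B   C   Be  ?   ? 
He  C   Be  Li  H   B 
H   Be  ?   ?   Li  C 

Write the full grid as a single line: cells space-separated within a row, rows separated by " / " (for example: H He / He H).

B He Li H C Be / C Li H B Be He / Be H He C B Li / Li B C Be He H / He C Be Li H B / H Be B He Li C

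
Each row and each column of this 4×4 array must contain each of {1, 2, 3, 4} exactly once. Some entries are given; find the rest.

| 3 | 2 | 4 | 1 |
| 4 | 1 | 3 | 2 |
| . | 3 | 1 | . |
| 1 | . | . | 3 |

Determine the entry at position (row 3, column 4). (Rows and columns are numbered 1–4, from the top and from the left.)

4

(r3,c1) = 2
(r3,c4) = 4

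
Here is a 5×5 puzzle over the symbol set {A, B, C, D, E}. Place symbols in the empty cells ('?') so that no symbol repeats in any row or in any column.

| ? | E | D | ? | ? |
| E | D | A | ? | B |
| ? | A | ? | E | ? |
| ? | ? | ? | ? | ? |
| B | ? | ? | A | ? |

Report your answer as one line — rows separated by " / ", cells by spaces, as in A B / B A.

C E D B A / E D A C B / D A B E C / A B C D E / B C E A D

(r2,c4): row 2 has {A,B,D,E}; column 4 has {A,E}, so it must be C.
(r5,c2): row 5 has {A,B}; column 2 has {A,D,E}, so it must be C.
(r5,c3): row 5 has {A,B,C}; column 3 has {A,D}, so it must be E.
(r5,c5): row 5 has {A,B,C,E}; column 5 has {B}, so it must be D.
(r1,c4): row 1 has {D,E}; column 4 has {A,C,E}, so it must be B.
(r3,c5): row 3 has {A,E}; column 5 has {B,D}, so it must be C.
(r4,c2): row 4 is empty so far; column 2 has {A,C,D,E}, so it must be B.
(r4,c3): row 4 has {B}; column 3 has {A,D,E}, so it must be C.
(r4,c4): row 4 has {B,C}; column 4 has {A,B,C,E}, so it must be D.
(r1,c5): row 1 has {B,D,E}; column 5 has {B,C,D}, so it must be A.
(r3,c1): row 3 has {A,C,E}; column 1 has {B,E}, so it must be D.
(r3,c3): row 3 has {A,C,D,E}; column 3 has {A,C,D,E}, so it must be B.
(r4,c1): row 4 has {B,C,D}; column 1 has {B,D,E}, so it must be A.
(r4,c5): row 4 has {A,B,C,D}; column 5 has {A,B,C,D}, so it must be E.
(r1,c1): row 1 has {A,B,D,E}; column 1 has {A,B,D,E}, so it must be C.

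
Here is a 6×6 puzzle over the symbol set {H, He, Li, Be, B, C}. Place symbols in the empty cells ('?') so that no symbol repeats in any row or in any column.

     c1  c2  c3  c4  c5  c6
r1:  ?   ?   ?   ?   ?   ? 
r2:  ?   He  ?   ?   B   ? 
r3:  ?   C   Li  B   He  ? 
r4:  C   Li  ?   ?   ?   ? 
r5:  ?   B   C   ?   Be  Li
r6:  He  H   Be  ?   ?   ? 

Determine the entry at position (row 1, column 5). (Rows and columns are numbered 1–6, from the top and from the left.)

Cell (r1,c2): row 1 is empty so far; column 2 has {H,He,Li,B,C} → Be.
Cell (r2,c3): row 2 has {He,B}; column 3 has {Li,Be,C} → H.
Cell (r4,c5): row 4 has {Li,C}; column 5 has {He,Be,B} → H.
Cell (r5,c1): row 5 has {Li,Be,B,C}; column 1 has {He,C} → H.
Cell (r5,c4): row 5 has {H,Li,Be,B,C}; column 4 has {B} → He.
Cell (r3,c1): row 3 has {He,Li,B,C}; column 1 has {H,He,C} → Be.
Cell (r3,c6): row 3 has {He,Li,Be,B,C}; column 6 has {Li} → H.
Cell (r4,c4): row 4 has {H,Li,C}; column 4 has {He,B} → Be.
Cell (r2,c1): row 2 has {H,He,B}; column 1 has {H,He,Be,C} → Li.
Cell (r2,c4): row 2 has {H,He,Li,B}; column 4 has {He,Be,B} → C.
Cell (r2,c6): row 2 has {H,He,Li,B,C}; column 6 has {H,Li} → Be.
Cell (r6,c4): row 6 has {H,He,Be}; column 4 has {He,Be,B,C} → Li.
Cell (r6,c5): row 6 has {H,He,Li,Be}; column 5 has {H,He,Be,B} → C.
Cell (r6,c6): row 6 has {H,He,Li,Be,C}; column 6 has {H,Li,Be} → B.
Cell (r1,c1): row 1 has {Be}; column 1 has {H,He,Li,Be,C} → B.
Cell (r1,c3): row 1 has {Be,B}; column 3 has {H,Li,Be,C} → He.
Cell (r1,c4): row 1 has {He,Be,B}; column 4 has {He,Li,Be,B,C} → H.
Cell (r1,c5): row 1 has {H,He,Be,B}; column 5 has {H,He,Be,B,C} → Li.

Li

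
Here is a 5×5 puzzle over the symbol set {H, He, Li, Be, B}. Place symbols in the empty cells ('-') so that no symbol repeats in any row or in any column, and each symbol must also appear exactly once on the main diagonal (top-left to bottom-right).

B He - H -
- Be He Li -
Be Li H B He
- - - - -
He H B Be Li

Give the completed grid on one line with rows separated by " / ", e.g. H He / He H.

Cell (r1,c5): row 1 has {H,He,B}; column 5 has {He,Li} → Be.
Cell (r2,c1): row 2 has {He,Li,Be}; column 1 has {He,Be,B} → H.
Cell (r2,c5): row 2 has {H,He,Li,Be}; column 5 has {He,Li,Be} → B.
Cell (r4,c1): row 4 is empty so far; column 1 has {H,He,Be,B} → Li.
Cell (r4,c2): row 4 has {Li}; column 2 has {H,He,Li,Be} → B.
Cell (r4,c3): row 4 has {Li,B}; column 3 has {H,He,B} → Be.
Cell (r4,c4): row 4 has {Li,Be,B}; column 4 has {H,Li,Be,B}; the diagonal has {H,Li,Be,B} → He.
Cell (r4,c5): row 4 has {He,Li,Be,B}; column 5 has {He,Li,Be,B} → H.
Cell (r1,c3): row 1 has {H,He,Be,B}; column 3 has {H,He,Be,B} → Li.

B He Li H Be / H Be He Li B / Be Li H B He / Li B Be He H / He H B Be Li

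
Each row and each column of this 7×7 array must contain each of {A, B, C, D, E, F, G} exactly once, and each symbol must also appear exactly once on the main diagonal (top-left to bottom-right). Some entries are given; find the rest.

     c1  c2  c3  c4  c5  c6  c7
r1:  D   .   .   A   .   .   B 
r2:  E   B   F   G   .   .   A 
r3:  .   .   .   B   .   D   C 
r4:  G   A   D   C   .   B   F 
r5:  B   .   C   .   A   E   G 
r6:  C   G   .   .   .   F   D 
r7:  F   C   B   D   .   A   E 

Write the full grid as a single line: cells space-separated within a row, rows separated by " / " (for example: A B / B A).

D F E A C G B / E B F G D C A / A E G B F D C / G A D C E B F / B D C F A E G / C G A E B F D / F C B D G A E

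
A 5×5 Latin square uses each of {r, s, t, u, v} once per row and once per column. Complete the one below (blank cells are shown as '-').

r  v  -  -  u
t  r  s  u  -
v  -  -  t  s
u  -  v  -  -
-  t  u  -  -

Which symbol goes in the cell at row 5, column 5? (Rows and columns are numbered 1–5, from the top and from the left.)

(r1,c3): row 1 has {r,u,v}; column 3 has {s,u,v}, so it must be t.
(r1,c4): row 1 has {r,t,u,v}; column 4 has {t,u}, so it must be s.
(r2,c5): row 2 has {r,s,t,u}; column 5 has {s,u}, so it must be v.
(r3,c2): row 3 has {s,t,v}; column 2 has {r,t,v}, so it must be u.
(r3,c3): row 3 has {s,t,u,v}; column 3 has {s,t,u,v}, so it must be r.
(r4,c2): row 4 has {u,v}; column 2 has {r,t,u,v}, so it must be s.
(r4,c4): row 4 has {s,u,v}; column 4 has {s,t,u}, so it must be r.
(r4,c5): row 4 has {r,s,u,v}; column 5 has {s,u,v}, so it must be t.
(r5,c1): row 5 has {t,u}; column 1 has {r,t,u,v}, so it must be s.
(r5,c4): row 5 has {s,t,u}; column 4 has {r,s,t,u}, so it must be v.
(r5,c5): row 5 has {s,t,u,v}; column 5 has {s,t,u,v}, so it must be r.

r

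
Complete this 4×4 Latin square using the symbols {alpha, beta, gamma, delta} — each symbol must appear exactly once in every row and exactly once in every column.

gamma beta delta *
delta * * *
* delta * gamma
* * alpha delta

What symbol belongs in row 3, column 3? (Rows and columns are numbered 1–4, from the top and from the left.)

(r1,c4) = alpha
(r2,c4) = beta
(r3,c3) = beta

beta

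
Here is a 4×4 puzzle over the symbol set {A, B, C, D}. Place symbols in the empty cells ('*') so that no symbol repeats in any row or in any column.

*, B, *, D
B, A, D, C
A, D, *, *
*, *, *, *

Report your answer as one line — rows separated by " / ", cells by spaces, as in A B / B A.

C B A D / B A D C / A D C B / D C B A

Cell (r1,c1): row 1 has {B,D}; column 1 has {A,B} → C.
Cell (r1,c3): row 1 has {B,C,D}; column 3 has {D} → A.
Cell (r3,c4): row 3 has {A,D}; column 4 has {C,D} → B.
Cell (r4,c1): row 4 is empty so far; column 1 has {A,B,C} → D.
Cell (r4,c2): row 4 has {D}; column 2 has {A,B,D} → C.
Cell (r4,c3): row 4 has {C,D}; column 3 has {A,D} → B.
Cell (r4,c4): row 4 has {B,C,D}; column 4 has {B,C,D} → A.
Cell (r3,c3): row 3 has {A,B,D}; column 3 has {A,B,D} → C.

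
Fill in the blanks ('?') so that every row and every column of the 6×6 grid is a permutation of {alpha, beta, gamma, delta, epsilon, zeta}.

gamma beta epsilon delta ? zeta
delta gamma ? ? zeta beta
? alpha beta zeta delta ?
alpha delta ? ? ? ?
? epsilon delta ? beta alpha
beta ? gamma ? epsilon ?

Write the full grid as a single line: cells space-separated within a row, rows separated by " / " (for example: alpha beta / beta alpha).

(r1,c5) = alpha
(r2,c3) = alpha
(r2,c4) = epsilon
(r3,c1) = epsilon
(r3,c6) = gamma
(r4,c3) = zeta
(r4,c5) = gamma
(r4,c6) = epsilon
(r5,c1) = zeta
(r5,c4) = gamma
(r6,c2) = zeta
(r6,c4) = alpha
(r6,c6) = delta
(r4,c4) = beta

gamma beta epsilon delta alpha zeta / delta gamma alpha epsilon zeta beta / epsilon alpha beta zeta delta gamma / alpha delta zeta beta gamma epsilon / zeta epsilon delta gamma beta alpha / beta zeta gamma alpha epsilon delta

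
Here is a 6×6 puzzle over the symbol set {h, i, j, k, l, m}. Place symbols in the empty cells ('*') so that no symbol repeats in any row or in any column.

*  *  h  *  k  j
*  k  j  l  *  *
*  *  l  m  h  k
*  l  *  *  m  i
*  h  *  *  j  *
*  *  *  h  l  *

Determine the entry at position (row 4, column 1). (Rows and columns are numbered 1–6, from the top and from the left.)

h

(r1,c4): row 1 has {h,j,k}; column 4 has {h,l,m}, so it must be i.
(r2,c5): row 2 has {j,k,l}; column 5 has {h,j,k,l,m}, so it must be i.
(r4,c3): row 4 has {i,l,m}; column 3 has {h,j,l}, so it must be k.
(r4,c4): row 4 has {i,k,l,m}; column 4 has {h,i,l,m}, so it must be j.
(r5,c4): row 5 has {h,j}; column 4 has {h,i,j,l,m}, so it must be k.
(r6,c6): row 6 has {h,l}; column 6 has {i,j,k}, so it must be m.
(r1,c2): row 1 has {h,i,j,k}; column 2 has {h,k,l}, so it must be m.
(r2,c6): row 2 has {i,j,k,l}; column 6 has {i,j,k,m}, so it must be h.
(r4,c1): row 4 has {i,j,k,l,m}; column 1 is empty so far, so it must be h.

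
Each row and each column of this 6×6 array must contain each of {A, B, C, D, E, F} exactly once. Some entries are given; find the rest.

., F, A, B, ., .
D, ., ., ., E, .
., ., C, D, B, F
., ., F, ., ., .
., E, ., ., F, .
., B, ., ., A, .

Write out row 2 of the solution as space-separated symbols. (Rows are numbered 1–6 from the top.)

D C B F E A

(r2,c3) = B
(r3,c2) = A
(r5,c3) = D
(r6,c3) = E
(r2,c2) = C
(r2,c6) = A
(r3,c1) = E
(r4,c2) = D
(r4,c5) = C
(r1,c1) = C
(r1,c5) = D
(r1,c6) = E
(r2,c4) = F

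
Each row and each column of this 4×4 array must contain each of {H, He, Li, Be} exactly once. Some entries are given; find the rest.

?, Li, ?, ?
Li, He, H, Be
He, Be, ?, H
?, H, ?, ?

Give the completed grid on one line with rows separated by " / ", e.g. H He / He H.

(r1,c4): row 1 has {Li}; column 4 has {H,Be}, so it must be He.
(r3,c3): row 3 has {H,He,Be}; column 3 has {H}, so it must be Li.
(r4,c1): row 4 has {H}; column 1 has {He,Li}, so it must be Be.
(r4,c3): row 4 has {H,Be}; column 3 has {H,Li}, so it must be He.
(r4,c4): row 4 has {H,He,Be}; column 4 has {H,He,Be}, so it must be Li.
(r1,c1): row 1 has {He,Li}; column 1 has {He,Li,Be}, so it must be H.
(r1,c3): row 1 has {H,He,Li}; column 3 has {H,He,Li}, so it must be Be.

H Li Be He / Li He H Be / He Be Li H / Be H He Li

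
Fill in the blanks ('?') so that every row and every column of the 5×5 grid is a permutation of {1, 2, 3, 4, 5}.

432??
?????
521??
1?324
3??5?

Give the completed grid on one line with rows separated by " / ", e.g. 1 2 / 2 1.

Cell (r1,c4): row 1 has {2,3,4}; column 4 has {2,5} → 1.
Cell (r1,c5): row 1 has {1,2,3,4}; column 5 has {4} → 5.
Cell (r2,c1): row 2 is empty so far; column 1 has {1,3,4,5} → 2.
Cell (r3,c5): row 3 has {1,2,5}; column 5 has {4,5} → 3.
Cell (r4,c2): row 4 has {1,2,3,4}; column 2 has {2,3} → 5.
Cell (r5,c3): row 5 has {3,5}; column 3 has {1,2,3} → 4.
Cell (r2,c3): row 2 has {2}; column 3 has {1,2,3,4} → 5.
Cell (r2,c5): row 2 has {2,5}; column 5 has {3,4,5} → 1.
Cell (r3,c4): row 3 has {1,2,3,5}; column 4 has {1,2,5} → 4.
Cell (r5,c2): row 5 has {3,4,5}; column 2 has {2,3,5} → 1.
Cell (r5,c5): row 5 has {1,3,4,5}; column 5 has {1,3,4,5} → 2.
Cell (r2,c2): row 2 has {1,2,5}; column 2 has {1,2,3,5} → 4.
Cell (r2,c4): row 2 has {1,2,4,5}; column 4 has {1,2,4,5} → 3.

4 3 2 1 5 / 2 4 5 3 1 / 5 2 1 4 3 / 1 5 3 2 4 / 3 1 4 5 2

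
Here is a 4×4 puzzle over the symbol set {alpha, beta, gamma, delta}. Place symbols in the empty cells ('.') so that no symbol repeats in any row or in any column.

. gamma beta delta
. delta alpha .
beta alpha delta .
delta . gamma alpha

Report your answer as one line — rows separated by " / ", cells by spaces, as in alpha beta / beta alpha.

alpha gamma beta delta / gamma delta alpha beta / beta alpha delta gamma / delta beta gamma alpha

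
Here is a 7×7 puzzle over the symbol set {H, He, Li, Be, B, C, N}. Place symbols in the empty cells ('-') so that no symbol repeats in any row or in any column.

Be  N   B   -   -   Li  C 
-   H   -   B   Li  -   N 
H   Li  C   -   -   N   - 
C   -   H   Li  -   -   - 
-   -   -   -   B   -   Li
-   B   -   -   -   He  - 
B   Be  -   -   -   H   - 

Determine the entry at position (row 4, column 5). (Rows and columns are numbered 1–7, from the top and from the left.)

N

(r2,c1) = He
(r2,c3) = Be
(r2,c6) = C
(r4,c2) = He
(r5,c1) = N
(r5,c2) = C
(r5,c3) = He
(r5,c6) = Be
(r6,c1) = Li
(r6,c3) = N
(r7,c3) = Li
(r7,c7) = He
(r4,c6) = B
(r4,c7) = Be
(r5,c4) = H
(r6,c7) = H
(r1,c4) = He
(r1,c5) = H
(r3,c4) = Be
(r3,c5) = He
(r3,c7) = B
(r4,c5) = N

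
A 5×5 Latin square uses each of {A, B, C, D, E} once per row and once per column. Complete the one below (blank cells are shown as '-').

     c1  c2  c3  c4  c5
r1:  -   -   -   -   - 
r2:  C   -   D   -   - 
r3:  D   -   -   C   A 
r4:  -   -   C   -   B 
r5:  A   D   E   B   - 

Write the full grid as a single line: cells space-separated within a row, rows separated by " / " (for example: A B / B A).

B C A E D / C B D A E / D E B C A / E A C D B / A D E B C

(r2,c5) = E
(r3,c3) = B
(r4,c1) = E
(r4,c2) = A
(r4,c4) = D
(r5,c5) = C
(r1,c1) = B
(r1,c3) = A
(r1,c4) = E
(r1,c5) = D
(r2,c2) = B
(r2,c4) = A
(r3,c2) = E
(r1,c2) = C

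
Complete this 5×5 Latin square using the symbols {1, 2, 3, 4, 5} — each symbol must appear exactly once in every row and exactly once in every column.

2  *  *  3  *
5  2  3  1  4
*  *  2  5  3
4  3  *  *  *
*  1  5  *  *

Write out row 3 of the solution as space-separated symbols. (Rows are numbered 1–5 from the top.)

(r3,c1) = 1
(r3,c2) = 4

1 4 2 5 3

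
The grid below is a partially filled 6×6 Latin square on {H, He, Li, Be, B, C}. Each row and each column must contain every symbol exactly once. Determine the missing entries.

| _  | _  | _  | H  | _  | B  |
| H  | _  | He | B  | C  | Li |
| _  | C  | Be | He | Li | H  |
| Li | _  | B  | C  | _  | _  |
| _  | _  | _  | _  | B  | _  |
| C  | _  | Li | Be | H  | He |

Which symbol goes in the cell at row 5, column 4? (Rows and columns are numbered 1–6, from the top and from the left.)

Li

row 1 has {H,B}; column 3 has {He,Li,Be,B} — only C is left for (r1,c3).
row 2 has {H,He,Li,B,C}; column 2 has {C} — only Be is left for (r2,c2).
row 3 has {H,He,Li,Be,C}; column 1 has {H,Li,C} — only B is left for (r3,c1).
row 4 has {Li,B,C}; column 6 has {H,He,Li,B} — only Be is left for (r4,c6).
row 5 has {B}; column 3 has {He,Li,Be,B,C} — only H is left for (r5,c3).
row 5 has {H,B}; column 4 has {H,He,Be,B,C} — only Li is left for (r5,c4).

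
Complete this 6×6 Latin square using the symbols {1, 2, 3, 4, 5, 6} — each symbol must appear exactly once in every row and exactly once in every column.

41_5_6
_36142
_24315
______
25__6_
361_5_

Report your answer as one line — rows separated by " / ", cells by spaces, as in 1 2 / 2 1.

4 1 2 5 3 6 / 5 3 6 1 4 2 / 6 2 4 3 1 5 / 1 4 5 6 2 3 / 2 5 3 4 6 1 / 3 6 1 2 5 4

At row 2, column 1: row 2 has {1,2,3,4,6}; column 1 has {2,3,4}; that leaves 5.
At row 3, column 1: row 3 has {1,2,3,4,5}; column 1 has {2,3,4,5}; that leaves 6.
At row 4, column 1: row 4 is empty so far; column 1 has {2,3,4,5,6}; that leaves 1.
At row 4, column 2: row 4 has {1}; column 2 has {1,2,3,5,6}; that leaves 4.
At row 4, column 6: row 4 has {1,4}; column 6 has {2,5,6}; that leaves 3.
At row 5, column 3: row 5 has {2,5,6}; column 3 has {1,4,6}; that leaves 3.
At row 5, column 4: row 5 has {2,3,5,6}; column 4 has {1,3,5}; that leaves 4.
At row 5, column 6: row 5 has {2,3,4,5,6}; column 6 has {2,3,5,6}; that leaves 1.
At row 6, column 4: row 6 has {1,3,5,6}; column 4 has {1,3,4,5}; that leaves 2.
At row 6, column 6: row 6 has {1,2,3,5,6}; column 6 has {1,2,3,5,6}; that leaves 4.
At row 1, column 3: row 1 has {1,4,5,6}; column 3 has {1,3,4,6}; that leaves 2.
At row 1, column 5: row 1 has {1,2,4,5,6}; column 5 has {1,4,5,6}; that leaves 3.
At row 4, column 3: row 4 has {1,3,4}; column 3 has {1,2,3,4,6}; that leaves 5.
At row 4, column 4: row 4 has {1,3,4,5}; column 4 has {1,2,3,4,5}; that leaves 6.
At row 4, column 5: row 4 has {1,3,4,5,6}; column 5 has {1,3,4,5,6}; that leaves 2.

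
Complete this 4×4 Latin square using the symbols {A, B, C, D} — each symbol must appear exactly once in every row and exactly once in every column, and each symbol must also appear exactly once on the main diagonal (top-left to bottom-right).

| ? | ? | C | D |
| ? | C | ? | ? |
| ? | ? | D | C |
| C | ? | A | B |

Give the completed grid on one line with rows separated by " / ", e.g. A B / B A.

A B C D / D C B A / B A D C / C D A B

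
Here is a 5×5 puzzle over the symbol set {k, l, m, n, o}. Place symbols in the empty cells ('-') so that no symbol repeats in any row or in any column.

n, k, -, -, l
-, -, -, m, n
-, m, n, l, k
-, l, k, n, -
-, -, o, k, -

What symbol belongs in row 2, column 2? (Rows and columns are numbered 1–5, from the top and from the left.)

o

(r1,c3) = m
(r1,c4) = o
(r2,c2) = o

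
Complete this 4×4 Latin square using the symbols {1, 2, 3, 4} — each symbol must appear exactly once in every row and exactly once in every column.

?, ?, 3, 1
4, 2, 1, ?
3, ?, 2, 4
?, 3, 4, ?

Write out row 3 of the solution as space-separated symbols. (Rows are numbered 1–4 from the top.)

3 1 2 4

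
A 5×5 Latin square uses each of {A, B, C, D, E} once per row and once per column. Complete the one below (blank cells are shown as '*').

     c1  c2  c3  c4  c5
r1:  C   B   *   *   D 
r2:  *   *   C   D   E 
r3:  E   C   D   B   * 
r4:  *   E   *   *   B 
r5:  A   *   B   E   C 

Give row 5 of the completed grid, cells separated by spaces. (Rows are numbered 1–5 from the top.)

A D B E C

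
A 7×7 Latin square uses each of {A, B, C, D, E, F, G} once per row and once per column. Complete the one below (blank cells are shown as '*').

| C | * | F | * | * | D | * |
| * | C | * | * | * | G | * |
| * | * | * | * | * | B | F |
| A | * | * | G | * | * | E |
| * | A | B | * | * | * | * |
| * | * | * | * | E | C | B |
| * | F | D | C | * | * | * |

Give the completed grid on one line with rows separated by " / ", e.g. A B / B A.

C E F B G D A / B C E F A G D / D G A E C B F / A B C G D F E / G A B D F E C / F D G A E C B / E F D C B A G

row 4 has {A,E,G}; column 3 has {B,D,F} — only C is left for (r4,c3).
row 4 has {A,C,E,G}; column 6 has {B,C,D,G} — only F is left for (r4,c6).
row 5 has {A,B}; column 6 has {B,C,D,F,G} — only E is left for (r5,c6).
row 7 has {C,D,F}; column 6 has {B,C,D,E,F,G} — only A is left for (r7,c6).
row 7 has {A,C,D,F}; column 7 has {B,E,F} — only G is left for (r7,c7).
row 1 has {C,D,F}; column 7 has {B,E,F,G} — only A is left for (r1,c7).
row 2 has {C,G}; column 7 has {A,B,E,F,G} — only D is left for (r2,c7).
row 5 has {A,B,E}; column 7 has {A,B,D,E,F,G} — only C is left for (r5,c7).
row 7 has {A,C,D,F,G}; column 5 has {E} — only B is left for (r7,c5).
row 1 has {A,C,D,F}; column 5 has {B,E} — only G is left for (r1,c5).
row 4 has {A,C,E,F,G}; column 5 has {B,E,G} — only D is left for (r4,c5).
row 5 has {A,B,C,E}; column 5 has {B,D,E,G} — only F is left for (r5,c5).
row 7 has {A,B,C,D,F,G}; column 1 has {A,C} — only E is left for (r7,c1).
row 2 has {C,D,G}; column 5 has {B,D,E,F,G} — only A is left for (r2,c5).
row 3 has {B,F}; column 5 has {A,B,D,E,F,G} — only C is left for (r3,c5).
row 4 has {A,C,D,E,F,G}; column 2 has {A,C,F} — only B is left for (r4,c2).
row 5 has {A,B,C,E,F}; column 4 has {C,G} — only D is left for (r5,c4).
row 1 has {A,C,D,F,G}; column 2 has {A,B,C,F} — only E is left for (r1,c2).
row 1 has {A,C,D,E,F,G}; column 4 has {C,D,G} — only B is left for (r1,c4).
row 2 has {A,C,D,G}; column 3 has {B,C,D,F} — only E is left for (r2,c3).
row 2 has {A,C,D,E,G}; column 4 has {B,C,D,G} — only F is left for (r2,c4).
row 5 has {A,B,C,D,E,F}; column 1 has {A,C,E} — only G is left for (r5,c1).
row 6 has {B,C,E}; column 4 has {B,C,D,F,G} — only A is left for (r6,c4).
row 2 has {A,C,D,E,F,G}; column 1 has {A,C,E,G} — only B is left for (r2,c1).
row 3 has {B,C,F}; column 1 has {A,B,C,E,G} — only D is left for (r3,c1).
row 3 has {B,C,D,F}; column 2 has {A,B,C,E,F} — only G is left for (r3,c2).
row 3 has {B,C,D,F,G}; column 3 has {B,C,D,E,F} — only A is left for (r3,c3).
row 3 has {A,B,C,D,F,G}; column 4 has {A,B,C,D,F,G} — only E is left for (r3,c4).
row 6 has {A,B,C,E}; column 1 has {A,B,C,D,E,G} — only F is left for (r6,c1).
row 6 has {A,B,C,E,F}; column 2 has {A,B,C,E,F,G} — only D is left for (r6,c2).
row 6 has {A,B,C,D,E,F}; column 3 has {A,B,C,D,E,F} — only G is left for (r6,c3).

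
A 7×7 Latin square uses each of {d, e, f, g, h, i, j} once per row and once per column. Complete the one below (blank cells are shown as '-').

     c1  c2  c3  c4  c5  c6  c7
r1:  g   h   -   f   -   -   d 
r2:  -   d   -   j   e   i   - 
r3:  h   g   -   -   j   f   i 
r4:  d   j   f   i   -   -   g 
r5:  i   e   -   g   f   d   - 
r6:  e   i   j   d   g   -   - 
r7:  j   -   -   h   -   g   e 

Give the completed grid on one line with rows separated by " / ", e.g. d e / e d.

Cell (r1,c5): row 1 has {d,f,g,h}; column 5 has {e,f,g,j} → i.
Cell (r2,c1): row 2 has {d,e,i,j}; column 1 has {d,e,g,h,i,j} → f.
Cell (r2,c7): row 2 has {d,e,f,i,j}; column 7 has {d,e,g,i} → h.
Cell (r3,c4): row 3 has {f,g,h,i,j}; column 4 has {d,f,g,h,i,j} → e.
Cell (r4,c5): row 4 has {d,f,g,i,j}; column 5 has {e,f,g,i,j} → h.
Cell (r4,c6): row 4 has {d,f,g,h,i,j}; column 6 has {d,f,g,i} → e.
Cell (r5,c3): row 5 has {d,e,f,g,i}; column 3 has {f,j} → h.
Cell (r5,c7): row 5 has {d,e,f,g,h,i}; column 7 has {d,e,g,h,i} → j.
Cell (r6,c6): row 6 has {d,e,g,i,j}; column 6 has {d,e,f,g,i} → h.
Cell (r6,c7): row 6 has {d,e,g,h,i,j}; column 7 has {d,e,g,h,i,j} → f.
Cell (r7,c2): row 7 has {e,g,h,j}; column 2 has {d,e,g,h,i,j} → f.
Cell (r7,c5): row 7 has {e,f,g,h,j}; column 5 has {e,f,g,h,i,j} → d.
Cell (r1,c3): row 1 has {d,f,g,h,i}; column 3 has {f,h,j} → e.
Cell (r1,c6): row 1 has {d,e,f,g,h,i}; column 6 has {d,e,f,g,h,i} → j.
Cell (r2,c3): row 2 has {d,e,f,h,i,j}; column 3 has {e,f,h,j} → g.
Cell (r3,c3): row 3 has {e,f,g,h,i,j}; column 3 has {e,f,g,h,j} → d.
Cell (r7,c3): row 7 has {d,e,f,g,h,j}; column 3 has {d,e,f,g,h,j} → i.

g h e f i j d / f d g j e i h / h g d e j f i / d j f i h e g / i e h g f d j / e i j d g h f / j f i h d g e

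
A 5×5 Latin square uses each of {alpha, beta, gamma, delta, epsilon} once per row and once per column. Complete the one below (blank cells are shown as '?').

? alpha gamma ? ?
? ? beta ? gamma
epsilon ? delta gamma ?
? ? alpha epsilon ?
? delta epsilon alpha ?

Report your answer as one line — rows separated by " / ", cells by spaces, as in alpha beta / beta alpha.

delta alpha gamma beta epsilon / alpha epsilon beta delta gamma / epsilon beta delta gamma alpha / beta gamma alpha epsilon delta / gamma delta epsilon alpha beta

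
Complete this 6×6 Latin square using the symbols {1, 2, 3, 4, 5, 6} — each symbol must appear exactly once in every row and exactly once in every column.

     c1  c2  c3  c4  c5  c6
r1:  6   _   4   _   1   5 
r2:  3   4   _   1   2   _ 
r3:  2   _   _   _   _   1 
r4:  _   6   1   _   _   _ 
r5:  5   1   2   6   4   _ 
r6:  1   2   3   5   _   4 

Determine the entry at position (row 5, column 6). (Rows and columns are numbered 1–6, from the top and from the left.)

(r1,c2) = 3
(r1,c4) = 2
(r2,c6) = 6
(r3,c2) = 5
(r3,c3) = 6
(r3,c5) = 3
(r4,c1) = 4
(r4,c4) = 3
(r4,c5) = 5
(r4,c6) = 2
(r5,c6) = 3

3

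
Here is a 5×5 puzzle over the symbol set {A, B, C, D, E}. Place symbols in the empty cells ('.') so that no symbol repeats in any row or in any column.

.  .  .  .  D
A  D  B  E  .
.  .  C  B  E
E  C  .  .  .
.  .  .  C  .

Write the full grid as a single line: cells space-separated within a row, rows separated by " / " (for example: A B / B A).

(r1,c4) = A
(r2,c5) = C
(r3,c1) = D
(r3,c2) = A
(r4,c4) = D
(r5,c1) = B
(r5,c2) = E
(r5,c5) = A
(r1,c1) = C
(r1,c2) = B
(r1,c3) = E
(r4,c3) = A
(r4,c5) = B
(r5,c3) = D

C B E A D / A D B E C / D A C B E / E C A D B / B E D C A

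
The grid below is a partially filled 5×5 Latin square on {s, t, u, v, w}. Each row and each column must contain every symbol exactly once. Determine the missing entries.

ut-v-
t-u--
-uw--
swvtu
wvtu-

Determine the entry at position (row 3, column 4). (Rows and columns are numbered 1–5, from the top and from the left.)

(r1,c3) = s
(r1,c5) = w
(r2,c2) = s
(r2,c4) = w
(r2,c5) = v
(r3,c1) = v
(r3,c4) = s

s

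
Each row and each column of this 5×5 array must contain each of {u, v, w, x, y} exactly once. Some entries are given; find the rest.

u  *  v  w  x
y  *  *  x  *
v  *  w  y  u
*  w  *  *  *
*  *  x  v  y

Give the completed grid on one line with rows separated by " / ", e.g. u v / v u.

u y v w x / y v u x w / v x w y u / x w y u v / w u x v y

(r1,c2) = y
(r2,c3) = u
(r3,c2) = x
(r4,c1) = x
(r4,c3) = y
(r4,c4) = u
(r4,c5) = v
(r5,c1) = w
(r5,c2) = u
(r2,c2) = v
(r2,c5) = w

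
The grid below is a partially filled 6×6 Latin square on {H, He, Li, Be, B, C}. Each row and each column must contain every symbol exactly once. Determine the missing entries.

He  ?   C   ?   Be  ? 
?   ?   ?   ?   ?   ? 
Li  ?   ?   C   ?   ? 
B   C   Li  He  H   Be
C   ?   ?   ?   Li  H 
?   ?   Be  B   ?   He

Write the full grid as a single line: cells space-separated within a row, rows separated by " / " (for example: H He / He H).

He B C H Be Li / Be H He Li B C / Li Be H C He B / B C Li He H Be / C He B Be Li H / H Li Be B C He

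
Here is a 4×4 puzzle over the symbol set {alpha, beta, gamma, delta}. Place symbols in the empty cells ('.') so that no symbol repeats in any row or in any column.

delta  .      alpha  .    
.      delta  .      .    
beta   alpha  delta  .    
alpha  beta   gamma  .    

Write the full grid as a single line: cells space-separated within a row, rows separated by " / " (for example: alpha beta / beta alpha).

delta gamma alpha beta / gamma delta beta alpha / beta alpha delta gamma / alpha beta gamma delta

(r1,c2): row 1 has {alpha,delta}; column 2 has {alpha,beta,delta}, so it must be gamma.
(r1,c4): row 1 has {alpha,gamma,delta}; column 4 is empty so far, so it must be beta.
(r2,c1): row 2 has {delta}; column 1 has {alpha,beta,delta}, so it must be gamma.
(r2,c3): row 2 has {gamma,delta}; column 3 has {alpha,gamma,delta}, so it must be beta.
(r2,c4): row 2 has {beta,gamma,delta}; column 4 has {beta}, so it must be alpha.
(r3,c4): row 3 has {alpha,beta,delta}; column 4 has {alpha,beta}, so it must be gamma.
(r4,c4): row 4 has {alpha,beta,gamma}; column 4 has {alpha,beta,gamma}, so it must be delta.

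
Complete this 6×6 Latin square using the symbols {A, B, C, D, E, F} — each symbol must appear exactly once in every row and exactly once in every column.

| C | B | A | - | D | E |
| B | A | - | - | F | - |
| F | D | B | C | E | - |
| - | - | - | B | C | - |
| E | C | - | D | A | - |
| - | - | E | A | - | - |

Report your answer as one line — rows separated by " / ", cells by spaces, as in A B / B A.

(r1,c4): row 1 has {A,B,C,D,E}; column 4 has {A,B,C,D}, so it must be F.
(r2,c4): row 2 has {A,B,F}; column 4 has {A,B,C,D,F}, so it must be E.
(r3,c6): row 3 has {B,C,D,E,F}; column 6 has {E}, so it must be A.
(r5,c3): row 5 has {A,C,D,E}; column 3 has {A,B,E}, so it must be F.
(r5,c6): row 5 has {A,C,D,E,F}; column 6 has {A,E}, so it must be B.
(r6,c1): row 6 has {A,E}; column 1 has {B,C,E,F}, so it must be D.
(r6,c2): row 6 has {A,D,E}; column 2 has {A,B,C,D}, so it must be F.
(r6,c5): row 6 has {A,D,E,F}; column 5 has {A,C,D,E,F}, so it must be B.
(r6,c6): row 6 has {A,B,D,E,F}; column 6 has {A,B,E}, so it must be C.
(r2,c6): row 2 has {A,B,E,F}; column 6 has {A,B,C,E}, so it must be D.
(r4,c1): row 4 has {B,C}; column 1 has {B,C,D,E,F}, so it must be A.
(r4,c2): row 4 has {A,B,C}; column 2 has {A,B,C,D,F}, so it must be E.
(r4,c3): row 4 has {A,B,C,E}; column 3 has {A,B,E,F}, so it must be D.
(r4,c6): row 4 has {A,B,C,D,E}; column 6 has {A,B,C,D,E}, so it must be F.
(r2,c3): row 2 has {A,B,D,E,F}; column 3 has {A,B,D,E,F}, so it must be C.

C B A F D E / B A C E F D / F D B C E A / A E D B C F / E C F D A B / D F E A B C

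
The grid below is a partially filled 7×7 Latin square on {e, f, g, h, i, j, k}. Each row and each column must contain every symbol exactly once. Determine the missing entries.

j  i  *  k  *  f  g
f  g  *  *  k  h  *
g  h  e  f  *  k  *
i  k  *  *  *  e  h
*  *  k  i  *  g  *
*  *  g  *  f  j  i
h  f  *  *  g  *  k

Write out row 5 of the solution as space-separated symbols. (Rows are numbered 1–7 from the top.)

e j k i h g f

row 1 has {f,g,i,j,k}; column 3 has {e,g,k} — only h is left for (r1,c3).
row 1 has {f,g,h,i,j,k}; column 5 has {f,g,k} — only e is left for (r1,c5).
row 3 has {e,f,g,h,k}; column 7 has {g,h,i,k} — only j is left for (r3,c7).
row 4 has {e,h,i,k}; column 5 has {e,f,g,k} — only j is left for (r4,c5).
row 5 has {g,i,k}; column 1 has {f,g,h,i,j} — only e is left for (r5,c1).
row 5 has {e,g,i,k}; column 2 has {f,g,h,i,k} — only j is left for (r5,c2).
row 5 has {e,g,i,j,k}; column 5 has {e,f,g,j,k} — only h is left for (r5,c5).
row 5 has {e,g,h,i,j,k}; column 7 has {g,h,i,j,k} — only f is left for (r5,c7).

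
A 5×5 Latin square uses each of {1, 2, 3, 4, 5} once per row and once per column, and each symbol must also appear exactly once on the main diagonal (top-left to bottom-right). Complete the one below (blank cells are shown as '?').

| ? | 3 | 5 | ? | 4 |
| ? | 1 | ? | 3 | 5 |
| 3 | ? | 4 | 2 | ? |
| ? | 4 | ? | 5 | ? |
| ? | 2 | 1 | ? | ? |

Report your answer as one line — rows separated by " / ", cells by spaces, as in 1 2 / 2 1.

(r1,c1): row 1 has {3,4,5}; column 1 has {3}; the diagonal has {1,4,5}, so it must be 2.
(r1,c4): row 1 has {2,3,4,5}; column 4 has {2,3,5}, so it must be 1.
(r2,c1): row 2 has {1,3,5}; column 1 has {2,3}, so it must be 4.
(r2,c3): row 2 has {1,3,4,5}; column 3 has {1,4,5}, so it must be 2.
(r3,c2): row 3 has {2,3,4}; column 2 has {1,2,3,4}, so it must be 5.
(r3,c5): row 3 has {2,3,4,5}; column 5 has {4,5}, so it must be 1.
(r4,c1): row 4 has {4,5}; column 1 has {2,3,4}, so it must be 1.
(r4,c3): row 4 has {1,4,5}; column 3 has {1,2,4,5}, so it must be 3.
(r4,c5): row 4 has {1,3,4,5}; column 5 has {1,4,5}, so it must be 2.
(r5,c1): row 5 has {1,2}; column 1 has {1,2,3,4}, so it must be 5.
(r5,c4): row 5 has {1,2,5}; column 4 has {1,2,3,5}, so it must be 4.
(r5,c5): row 5 has {1,2,4,5}; column 5 has {1,2,4,5}; the diagonal has {1,2,4,5}, so it must be 3.

2 3 5 1 4 / 4 1 2 3 5 / 3 5 4 2 1 / 1 4 3 5 2 / 5 2 1 4 3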